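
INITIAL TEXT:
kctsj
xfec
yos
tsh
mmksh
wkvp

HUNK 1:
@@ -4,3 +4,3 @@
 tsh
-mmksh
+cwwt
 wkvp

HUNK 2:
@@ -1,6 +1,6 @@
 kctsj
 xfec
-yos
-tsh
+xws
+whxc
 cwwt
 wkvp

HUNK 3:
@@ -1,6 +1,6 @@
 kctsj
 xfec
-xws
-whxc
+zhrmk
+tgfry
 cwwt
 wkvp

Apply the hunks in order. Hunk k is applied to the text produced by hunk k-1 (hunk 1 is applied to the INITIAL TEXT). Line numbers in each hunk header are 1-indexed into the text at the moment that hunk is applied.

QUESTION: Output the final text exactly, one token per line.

Hunk 1: at line 4 remove [mmksh] add [cwwt] -> 6 lines: kctsj xfec yos tsh cwwt wkvp
Hunk 2: at line 1 remove [yos,tsh] add [xws,whxc] -> 6 lines: kctsj xfec xws whxc cwwt wkvp
Hunk 3: at line 1 remove [xws,whxc] add [zhrmk,tgfry] -> 6 lines: kctsj xfec zhrmk tgfry cwwt wkvp

Answer: kctsj
xfec
zhrmk
tgfry
cwwt
wkvp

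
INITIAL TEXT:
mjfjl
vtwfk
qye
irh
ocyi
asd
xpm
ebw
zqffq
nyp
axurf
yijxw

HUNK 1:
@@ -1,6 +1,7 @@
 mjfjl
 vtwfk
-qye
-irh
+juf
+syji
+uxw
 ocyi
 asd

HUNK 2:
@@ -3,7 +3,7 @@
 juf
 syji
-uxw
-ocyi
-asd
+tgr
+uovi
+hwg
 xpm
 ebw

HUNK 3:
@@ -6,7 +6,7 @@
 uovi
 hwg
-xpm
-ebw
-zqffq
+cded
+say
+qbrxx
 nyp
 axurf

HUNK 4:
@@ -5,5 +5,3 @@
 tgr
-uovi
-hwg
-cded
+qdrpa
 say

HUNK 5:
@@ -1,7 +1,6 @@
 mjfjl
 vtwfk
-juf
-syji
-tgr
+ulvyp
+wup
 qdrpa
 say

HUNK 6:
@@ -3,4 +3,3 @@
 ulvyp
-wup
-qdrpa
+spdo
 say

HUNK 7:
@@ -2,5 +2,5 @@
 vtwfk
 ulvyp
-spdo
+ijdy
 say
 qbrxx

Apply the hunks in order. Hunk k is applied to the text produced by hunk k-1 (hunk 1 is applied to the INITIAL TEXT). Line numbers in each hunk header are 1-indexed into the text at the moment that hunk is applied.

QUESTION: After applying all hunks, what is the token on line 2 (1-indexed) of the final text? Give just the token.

Hunk 1: at line 1 remove [qye,irh] add [juf,syji,uxw] -> 13 lines: mjfjl vtwfk juf syji uxw ocyi asd xpm ebw zqffq nyp axurf yijxw
Hunk 2: at line 3 remove [uxw,ocyi,asd] add [tgr,uovi,hwg] -> 13 lines: mjfjl vtwfk juf syji tgr uovi hwg xpm ebw zqffq nyp axurf yijxw
Hunk 3: at line 6 remove [xpm,ebw,zqffq] add [cded,say,qbrxx] -> 13 lines: mjfjl vtwfk juf syji tgr uovi hwg cded say qbrxx nyp axurf yijxw
Hunk 4: at line 5 remove [uovi,hwg,cded] add [qdrpa] -> 11 lines: mjfjl vtwfk juf syji tgr qdrpa say qbrxx nyp axurf yijxw
Hunk 5: at line 1 remove [juf,syji,tgr] add [ulvyp,wup] -> 10 lines: mjfjl vtwfk ulvyp wup qdrpa say qbrxx nyp axurf yijxw
Hunk 6: at line 3 remove [wup,qdrpa] add [spdo] -> 9 lines: mjfjl vtwfk ulvyp spdo say qbrxx nyp axurf yijxw
Hunk 7: at line 2 remove [spdo] add [ijdy] -> 9 lines: mjfjl vtwfk ulvyp ijdy say qbrxx nyp axurf yijxw
Final line 2: vtwfk

Answer: vtwfk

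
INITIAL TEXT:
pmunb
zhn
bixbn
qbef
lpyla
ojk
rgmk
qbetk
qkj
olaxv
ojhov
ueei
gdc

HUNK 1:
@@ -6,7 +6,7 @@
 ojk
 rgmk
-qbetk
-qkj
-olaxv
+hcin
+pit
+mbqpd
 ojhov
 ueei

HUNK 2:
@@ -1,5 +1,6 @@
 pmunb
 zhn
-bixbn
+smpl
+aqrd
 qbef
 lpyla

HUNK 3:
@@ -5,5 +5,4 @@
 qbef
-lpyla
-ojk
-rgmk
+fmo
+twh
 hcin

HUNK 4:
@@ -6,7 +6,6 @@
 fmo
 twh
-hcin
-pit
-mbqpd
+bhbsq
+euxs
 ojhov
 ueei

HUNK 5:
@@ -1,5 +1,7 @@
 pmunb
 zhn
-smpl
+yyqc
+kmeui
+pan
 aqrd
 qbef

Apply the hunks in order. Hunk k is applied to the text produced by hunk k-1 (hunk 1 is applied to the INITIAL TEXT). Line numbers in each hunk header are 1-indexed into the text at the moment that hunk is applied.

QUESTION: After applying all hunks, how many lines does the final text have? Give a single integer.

Hunk 1: at line 6 remove [qbetk,qkj,olaxv] add [hcin,pit,mbqpd] -> 13 lines: pmunb zhn bixbn qbef lpyla ojk rgmk hcin pit mbqpd ojhov ueei gdc
Hunk 2: at line 1 remove [bixbn] add [smpl,aqrd] -> 14 lines: pmunb zhn smpl aqrd qbef lpyla ojk rgmk hcin pit mbqpd ojhov ueei gdc
Hunk 3: at line 5 remove [lpyla,ojk,rgmk] add [fmo,twh] -> 13 lines: pmunb zhn smpl aqrd qbef fmo twh hcin pit mbqpd ojhov ueei gdc
Hunk 4: at line 6 remove [hcin,pit,mbqpd] add [bhbsq,euxs] -> 12 lines: pmunb zhn smpl aqrd qbef fmo twh bhbsq euxs ojhov ueei gdc
Hunk 5: at line 1 remove [smpl] add [yyqc,kmeui,pan] -> 14 lines: pmunb zhn yyqc kmeui pan aqrd qbef fmo twh bhbsq euxs ojhov ueei gdc
Final line count: 14

Answer: 14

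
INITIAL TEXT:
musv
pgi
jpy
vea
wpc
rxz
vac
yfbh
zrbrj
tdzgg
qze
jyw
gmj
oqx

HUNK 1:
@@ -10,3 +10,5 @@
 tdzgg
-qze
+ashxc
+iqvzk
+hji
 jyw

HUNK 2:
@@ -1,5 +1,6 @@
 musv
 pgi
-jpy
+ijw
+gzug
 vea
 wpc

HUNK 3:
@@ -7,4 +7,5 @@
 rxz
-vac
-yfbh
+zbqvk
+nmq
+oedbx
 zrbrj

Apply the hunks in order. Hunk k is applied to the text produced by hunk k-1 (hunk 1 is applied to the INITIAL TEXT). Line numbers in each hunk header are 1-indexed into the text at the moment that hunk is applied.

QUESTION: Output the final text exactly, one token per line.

Answer: musv
pgi
ijw
gzug
vea
wpc
rxz
zbqvk
nmq
oedbx
zrbrj
tdzgg
ashxc
iqvzk
hji
jyw
gmj
oqx

Derivation:
Hunk 1: at line 10 remove [qze] add [ashxc,iqvzk,hji] -> 16 lines: musv pgi jpy vea wpc rxz vac yfbh zrbrj tdzgg ashxc iqvzk hji jyw gmj oqx
Hunk 2: at line 1 remove [jpy] add [ijw,gzug] -> 17 lines: musv pgi ijw gzug vea wpc rxz vac yfbh zrbrj tdzgg ashxc iqvzk hji jyw gmj oqx
Hunk 3: at line 7 remove [vac,yfbh] add [zbqvk,nmq,oedbx] -> 18 lines: musv pgi ijw gzug vea wpc rxz zbqvk nmq oedbx zrbrj tdzgg ashxc iqvzk hji jyw gmj oqx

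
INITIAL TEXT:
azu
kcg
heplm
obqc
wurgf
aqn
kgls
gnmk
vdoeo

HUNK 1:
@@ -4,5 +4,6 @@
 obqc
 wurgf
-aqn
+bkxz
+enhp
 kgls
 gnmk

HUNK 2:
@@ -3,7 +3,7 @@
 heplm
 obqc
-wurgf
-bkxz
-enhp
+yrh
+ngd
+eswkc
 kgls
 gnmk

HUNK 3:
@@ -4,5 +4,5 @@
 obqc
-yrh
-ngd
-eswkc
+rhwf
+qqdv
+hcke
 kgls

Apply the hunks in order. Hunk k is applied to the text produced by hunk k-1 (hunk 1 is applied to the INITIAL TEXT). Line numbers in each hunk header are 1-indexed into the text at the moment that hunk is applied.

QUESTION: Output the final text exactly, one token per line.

Hunk 1: at line 4 remove [aqn] add [bkxz,enhp] -> 10 lines: azu kcg heplm obqc wurgf bkxz enhp kgls gnmk vdoeo
Hunk 2: at line 3 remove [wurgf,bkxz,enhp] add [yrh,ngd,eswkc] -> 10 lines: azu kcg heplm obqc yrh ngd eswkc kgls gnmk vdoeo
Hunk 3: at line 4 remove [yrh,ngd,eswkc] add [rhwf,qqdv,hcke] -> 10 lines: azu kcg heplm obqc rhwf qqdv hcke kgls gnmk vdoeo

Answer: azu
kcg
heplm
obqc
rhwf
qqdv
hcke
kgls
gnmk
vdoeo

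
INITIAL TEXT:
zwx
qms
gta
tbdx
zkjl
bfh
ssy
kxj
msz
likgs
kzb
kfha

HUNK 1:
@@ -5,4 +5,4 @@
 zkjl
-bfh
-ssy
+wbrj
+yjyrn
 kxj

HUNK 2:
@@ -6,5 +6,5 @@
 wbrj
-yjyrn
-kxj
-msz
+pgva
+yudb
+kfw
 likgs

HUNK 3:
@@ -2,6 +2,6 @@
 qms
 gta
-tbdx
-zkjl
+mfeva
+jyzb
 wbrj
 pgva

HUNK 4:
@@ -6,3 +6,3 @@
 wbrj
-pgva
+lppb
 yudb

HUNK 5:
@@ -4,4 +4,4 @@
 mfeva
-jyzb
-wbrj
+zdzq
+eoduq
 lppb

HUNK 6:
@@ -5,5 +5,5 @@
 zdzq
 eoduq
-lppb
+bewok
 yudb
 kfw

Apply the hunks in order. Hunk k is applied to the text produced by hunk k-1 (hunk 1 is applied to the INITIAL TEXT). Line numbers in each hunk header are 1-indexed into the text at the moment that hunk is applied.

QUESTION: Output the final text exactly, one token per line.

Hunk 1: at line 5 remove [bfh,ssy] add [wbrj,yjyrn] -> 12 lines: zwx qms gta tbdx zkjl wbrj yjyrn kxj msz likgs kzb kfha
Hunk 2: at line 6 remove [yjyrn,kxj,msz] add [pgva,yudb,kfw] -> 12 lines: zwx qms gta tbdx zkjl wbrj pgva yudb kfw likgs kzb kfha
Hunk 3: at line 2 remove [tbdx,zkjl] add [mfeva,jyzb] -> 12 lines: zwx qms gta mfeva jyzb wbrj pgva yudb kfw likgs kzb kfha
Hunk 4: at line 6 remove [pgva] add [lppb] -> 12 lines: zwx qms gta mfeva jyzb wbrj lppb yudb kfw likgs kzb kfha
Hunk 5: at line 4 remove [jyzb,wbrj] add [zdzq,eoduq] -> 12 lines: zwx qms gta mfeva zdzq eoduq lppb yudb kfw likgs kzb kfha
Hunk 6: at line 5 remove [lppb] add [bewok] -> 12 lines: zwx qms gta mfeva zdzq eoduq bewok yudb kfw likgs kzb kfha

Answer: zwx
qms
gta
mfeva
zdzq
eoduq
bewok
yudb
kfw
likgs
kzb
kfha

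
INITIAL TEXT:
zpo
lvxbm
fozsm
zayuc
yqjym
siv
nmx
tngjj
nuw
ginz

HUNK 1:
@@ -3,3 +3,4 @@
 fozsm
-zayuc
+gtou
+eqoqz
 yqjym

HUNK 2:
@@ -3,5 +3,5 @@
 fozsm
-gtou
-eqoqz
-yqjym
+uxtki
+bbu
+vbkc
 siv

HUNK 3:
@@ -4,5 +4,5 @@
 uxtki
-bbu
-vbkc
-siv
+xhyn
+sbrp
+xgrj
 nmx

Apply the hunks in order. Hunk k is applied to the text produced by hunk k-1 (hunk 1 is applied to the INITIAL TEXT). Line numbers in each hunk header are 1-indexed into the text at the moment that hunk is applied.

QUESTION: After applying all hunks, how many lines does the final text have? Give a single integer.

Hunk 1: at line 3 remove [zayuc] add [gtou,eqoqz] -> 11 lines: zpo lvxbm fozsm gtou eqoqz yqjym siv nmx tngjj nuw ginz
Hunk 2: at line 3 remove [gtou,eqoqz,yqjym] add [uxtki,bbu,vbkc] -> 11 lines: zpo lvxbm fozsm uxtki bbu vbkc siv nmx tngjj nuw ginz
Hunk 3: at line 4 remove [bbu,vbkc,siv] add [xhyn,sbrp,xgrj] -> 11 lines: zpo lvxbm fozsm uxtki xhyn sbrp xgrj nmx tngjj nuw ginz
Final line count: 11

Answer: 11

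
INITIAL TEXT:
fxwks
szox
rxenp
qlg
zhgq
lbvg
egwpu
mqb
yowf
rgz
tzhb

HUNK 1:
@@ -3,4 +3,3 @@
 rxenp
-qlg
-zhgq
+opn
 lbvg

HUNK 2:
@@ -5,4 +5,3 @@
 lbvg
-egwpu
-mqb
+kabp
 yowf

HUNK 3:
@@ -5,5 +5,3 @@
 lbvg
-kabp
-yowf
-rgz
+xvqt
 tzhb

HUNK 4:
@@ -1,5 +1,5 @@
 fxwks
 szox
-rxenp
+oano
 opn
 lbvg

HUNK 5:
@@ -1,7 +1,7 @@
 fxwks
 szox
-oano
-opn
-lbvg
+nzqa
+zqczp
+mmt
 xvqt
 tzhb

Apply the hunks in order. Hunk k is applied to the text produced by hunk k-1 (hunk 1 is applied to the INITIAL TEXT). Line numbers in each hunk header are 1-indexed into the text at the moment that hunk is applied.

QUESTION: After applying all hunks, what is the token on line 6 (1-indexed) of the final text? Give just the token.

Hunk 1: at line 3 remove [qlg,zhgq] add [opn] -> 10 lines: fxwks szox rxenp opn lbvg egwpu mqb yowf rgz tzhb
Hunk 2: at line 5 remove [egwpu,mqb] add [kabp] -> 9 lines: fxwks szox rxenp opn lbvg kabp yowf rgz tzhb
Hunk 3: at line 5 remove [kabp,yowf,rgz] add [xvqt] -> 7 lines: fxwks szox rxenp opn lbvg xvqt tzhb
Hunk 4: at line 1 remove [rxenp] add [oano] -> 7 lines: fxwks szox oano opn lbvg xvqt tzhb
Hunk 5: at line 1 remove [oano,opn,lbvg] add [nzqa,zqczp,mmt] -> 7 lines: fxwks szox nzqa zqczp mmt xvqt tzhb
Final line 6: xvqt

Answer: xvqt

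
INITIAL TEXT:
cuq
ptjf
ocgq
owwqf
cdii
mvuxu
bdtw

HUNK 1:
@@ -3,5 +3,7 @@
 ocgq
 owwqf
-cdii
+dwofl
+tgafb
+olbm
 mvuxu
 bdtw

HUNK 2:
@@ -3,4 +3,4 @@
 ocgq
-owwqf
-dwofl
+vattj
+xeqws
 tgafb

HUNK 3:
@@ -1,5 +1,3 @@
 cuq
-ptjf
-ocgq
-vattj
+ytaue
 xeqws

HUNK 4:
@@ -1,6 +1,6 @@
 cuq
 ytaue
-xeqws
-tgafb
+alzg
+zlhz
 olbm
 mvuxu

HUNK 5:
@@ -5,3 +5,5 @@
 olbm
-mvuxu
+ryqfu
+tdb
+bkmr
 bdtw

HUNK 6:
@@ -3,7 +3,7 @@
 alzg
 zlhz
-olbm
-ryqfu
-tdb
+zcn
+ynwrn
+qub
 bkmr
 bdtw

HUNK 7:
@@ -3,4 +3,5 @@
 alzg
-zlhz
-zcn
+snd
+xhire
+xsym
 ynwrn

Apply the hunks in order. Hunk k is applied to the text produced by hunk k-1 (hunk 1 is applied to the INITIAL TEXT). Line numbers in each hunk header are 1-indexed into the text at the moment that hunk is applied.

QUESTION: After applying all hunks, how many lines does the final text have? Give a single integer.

Answer: 10

Derivation:
Hunk 1: at line 3 remove [cdii] add [dwofl,tgafb,olbm] -> 9 lines: cuq ptjf ocgq owwqf dwofl tgafb olbm mvuxu bdtw
Hunk 2: at line 3 remove [owwqf,dwofl] add [vattj,xeqws] -> 9 lines: cuq ptjf ocgq vattj xeqws tgafb olbm mvuxu bdtw
Hunk 3: at line 1 remove [ptjf,ocgq,vattj] add [ytaue] -> 7 lines: cuq ytaue xeqws tgafb olbm mvuxu bdtw
Hunk 4: at line 1 remove [xeqws,tgafb] add [alzg,zlhz] -> 7 lines: cuq ytaue alzg zlhz olbm mvuxu bdtw
Hunk 5: at line 5 remove [mvuxu] add [ryqfu,tdb,bkmr] -> 9 lines: cuq ytaue alzg zlhz olbm ryqfu tdb bkmr bdtw
Hunk 6: at line 3 remove [olbm,ryqfu,tdb] add [zcn,ynwrn,qub] -> 9 lines: cuq ytaue alzg zlhz zcn ynwrn qub bkmr bdtw
Hunk 7: at line 3 remove [zlhz,zcn] add [snd,xhire,xsym] -> 10 lines: cuq ytaue alzg snd xhire xsym ynwrn qub bkmr bdtw
Final line count: 10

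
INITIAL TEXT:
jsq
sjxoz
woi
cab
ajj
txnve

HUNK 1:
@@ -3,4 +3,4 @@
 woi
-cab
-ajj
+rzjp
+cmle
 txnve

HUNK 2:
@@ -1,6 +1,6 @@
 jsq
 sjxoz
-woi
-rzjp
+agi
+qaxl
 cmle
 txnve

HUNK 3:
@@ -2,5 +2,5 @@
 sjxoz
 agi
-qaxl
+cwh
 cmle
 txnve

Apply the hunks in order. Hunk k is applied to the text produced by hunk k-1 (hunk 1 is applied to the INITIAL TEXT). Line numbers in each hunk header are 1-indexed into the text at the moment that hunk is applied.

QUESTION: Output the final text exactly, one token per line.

Answer: jsq
sjxoz
agi
cwh
cmle
txnve

Derivation:
Hunk 1: at line 3 remove [cab,ajj] add [rzjp,cmle] -> 6 lines: jsq sjxoz woi rzjp cmle txnve
Hunk 2: at line 1 remove [woi,rzjp] add [agi,qaxl] -> 6 lines: jsq sjxoz agi qaxl cmle txnve
Hunk 3: at line 2 remove [qaxl] add [cwh] -> 6 lines: jsq sjxoz agi cwh cmle txnve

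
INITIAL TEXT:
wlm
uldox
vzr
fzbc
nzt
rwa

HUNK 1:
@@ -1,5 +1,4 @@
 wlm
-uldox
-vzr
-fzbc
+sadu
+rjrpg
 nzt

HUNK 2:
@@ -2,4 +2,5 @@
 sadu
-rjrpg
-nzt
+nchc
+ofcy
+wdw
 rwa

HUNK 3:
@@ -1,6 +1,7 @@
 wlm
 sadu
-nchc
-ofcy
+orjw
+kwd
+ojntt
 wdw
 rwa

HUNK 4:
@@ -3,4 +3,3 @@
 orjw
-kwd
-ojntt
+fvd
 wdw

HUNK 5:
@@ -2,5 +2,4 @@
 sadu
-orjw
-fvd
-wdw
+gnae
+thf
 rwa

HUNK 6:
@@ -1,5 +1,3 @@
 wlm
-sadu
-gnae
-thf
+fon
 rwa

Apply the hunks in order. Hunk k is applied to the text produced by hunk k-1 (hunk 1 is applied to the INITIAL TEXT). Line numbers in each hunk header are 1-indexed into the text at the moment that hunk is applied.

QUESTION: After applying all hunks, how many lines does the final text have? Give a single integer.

Hunk 1: at line 1 remove [uldox,vzr,fzbc] add [sadu,rjrpg] -> 5 lines: wlm sadu rjrpg nzt rwa
Hunk 2: at line 2 remove [rjrpg,nzt] add [nchc,ofcy,wdw] -> 6 lines: wlm sadu nchc ofcy wdw rwa
Hunk 3: at line 1 remove [nchc,ofcy] add [orjw,kwd,ojntt] -> 7 lines: wlm sadu orjw kwd ojntt wdw rwa
Hunk 4: at line 3 remove [kwd,ojntt] add [fvd] -> 6 lines: wlm sadu orjw fvd wdw rwa
Hunk 5: at line 2 remove [orjw,fvd,wdw] add [gnae,thf] -> 5 lines: wlm sadu gnae thf rwa
Hunk 6: at line 1 remove [sadu,gnae,thf] add [fon] -> 3 lines: wlm fon rwa
Final line count: 3

Answer: 3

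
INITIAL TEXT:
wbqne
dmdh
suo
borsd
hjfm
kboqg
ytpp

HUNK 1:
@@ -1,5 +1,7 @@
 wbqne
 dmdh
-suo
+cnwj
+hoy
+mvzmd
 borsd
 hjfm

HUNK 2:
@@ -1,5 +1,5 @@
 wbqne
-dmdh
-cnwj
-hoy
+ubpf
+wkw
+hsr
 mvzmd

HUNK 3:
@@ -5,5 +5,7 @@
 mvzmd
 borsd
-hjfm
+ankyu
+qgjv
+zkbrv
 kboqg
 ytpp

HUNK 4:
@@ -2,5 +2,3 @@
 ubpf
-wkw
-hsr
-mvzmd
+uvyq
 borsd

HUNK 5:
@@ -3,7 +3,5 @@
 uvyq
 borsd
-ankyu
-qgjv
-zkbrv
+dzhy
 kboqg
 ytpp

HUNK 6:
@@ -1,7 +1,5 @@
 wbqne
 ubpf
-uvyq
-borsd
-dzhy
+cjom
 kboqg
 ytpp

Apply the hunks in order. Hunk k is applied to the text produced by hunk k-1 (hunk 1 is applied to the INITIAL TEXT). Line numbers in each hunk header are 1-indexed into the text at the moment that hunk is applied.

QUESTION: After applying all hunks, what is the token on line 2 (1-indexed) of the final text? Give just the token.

Answer: ubpf

Derivation:
Hunk 1: at line 1 remove [suo] add [cnwj,hoy,mvzmd] -> 9 lines: wbqne dmdh cnwj hoy mvzmd borsd hjfm kboqg ytpp
Hunk 2: at line 1 remove [dmdh,cnwj,hoy] add [ubpf,wkw,hsr] -> 9 lines: wbqne ubpf wkw hsr mvzmd borsd hjfm kboqg ytpp
Hunk 3: at line 5 remove [hjfm] add [ankyu,qgjv,zkbrv] -> 11 lines: wbqne ubpf wkw hsr mvzmd borsd ankyu qgjv zkbrv kboqg ytpp
Hunk 4: at line 2 remove [wkw,hsr,mvzmd] add [uvyq] -> 9 lines: wbqne ubpf uvyq borsd ankyu qgjv zkbrv kboqg ytpp
Hunk 5: at line 3 remove [ankyu,qgjv,zkbrv] add [dzhy] -> 7 lines: wbqne ubpf uvyq borsd dzhy kboqg ytpp
Hunk 6: at line 1 remove [uvyq,borsd,dzhy] add [cjom] -> 5 lines: wbqne ubpf cjom kboqg ytpp
Final line 2: ubpf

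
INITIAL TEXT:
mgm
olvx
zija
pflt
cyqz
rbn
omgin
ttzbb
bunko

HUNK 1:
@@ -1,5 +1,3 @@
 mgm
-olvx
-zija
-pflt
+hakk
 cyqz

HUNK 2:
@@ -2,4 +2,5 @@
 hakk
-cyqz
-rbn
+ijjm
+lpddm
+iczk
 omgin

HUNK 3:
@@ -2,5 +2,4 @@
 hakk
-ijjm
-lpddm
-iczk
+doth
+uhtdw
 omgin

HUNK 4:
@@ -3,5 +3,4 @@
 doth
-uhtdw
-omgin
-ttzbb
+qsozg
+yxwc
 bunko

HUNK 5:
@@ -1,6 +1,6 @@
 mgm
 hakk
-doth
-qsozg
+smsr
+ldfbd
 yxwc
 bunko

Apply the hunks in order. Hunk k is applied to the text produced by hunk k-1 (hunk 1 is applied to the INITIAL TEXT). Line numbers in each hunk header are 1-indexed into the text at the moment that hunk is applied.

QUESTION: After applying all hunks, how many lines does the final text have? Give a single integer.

Hunk 1: at line 1 remove [olvx,zija,pflt] add [hakk] -> 7 lines: mgm hakk cyqz rbn omgin ttzbb bunko
Hunk 2: at line 2 remove [cyqz,rbn] add [ijjm,lpddm,iczk] -> 8 lines: mgm hakk ijjm lpddm iczk omgin ttzbb bunko
Hunk 3: at line 2 remove [ijjm,lpddm,iczk] add [doth,uhtdw] -> 7 lines: mgm hakk doth uhtdw omgin ttzbb bunko
Hunk 4: at line 3 remove [uhtdw,omgin,ttzbb] add [qsozg,yxwc] -> 6 lines: mgm hakk doth qsozg yxwc bunko
Hunk 5: at line 1 remove [doth,qsozg] add [smsr,ldfbd] -> 6 lines: mgm hakk smsr ldfbd yxwc bunko
Final line count: 6

Answer: 6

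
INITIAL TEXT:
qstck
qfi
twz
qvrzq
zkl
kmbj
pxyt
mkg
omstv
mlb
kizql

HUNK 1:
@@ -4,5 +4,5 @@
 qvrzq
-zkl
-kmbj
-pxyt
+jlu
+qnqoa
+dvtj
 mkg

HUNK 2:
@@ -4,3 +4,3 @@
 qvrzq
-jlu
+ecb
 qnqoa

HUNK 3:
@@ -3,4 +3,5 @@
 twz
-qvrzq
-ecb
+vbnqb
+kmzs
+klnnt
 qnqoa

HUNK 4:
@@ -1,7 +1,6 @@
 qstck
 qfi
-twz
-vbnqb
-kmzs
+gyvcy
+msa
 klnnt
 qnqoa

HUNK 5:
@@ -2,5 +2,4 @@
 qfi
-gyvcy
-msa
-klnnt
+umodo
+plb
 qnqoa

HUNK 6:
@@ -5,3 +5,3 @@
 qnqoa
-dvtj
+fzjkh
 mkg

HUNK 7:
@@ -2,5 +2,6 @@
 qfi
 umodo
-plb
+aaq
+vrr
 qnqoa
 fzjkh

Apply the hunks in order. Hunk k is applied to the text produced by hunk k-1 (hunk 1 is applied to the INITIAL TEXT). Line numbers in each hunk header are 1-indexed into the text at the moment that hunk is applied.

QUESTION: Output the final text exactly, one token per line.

Answer: qstck
qfi
umodo
aaq
vrr
qnqoa
fzjkh
mkg
omstv
mlb
kizql

Derivation:
Hunk 1: at line 4 remove [zkl,kmbj,pxyt] add [jlu,qnqoa,dvtj] -> 11 lines: qstck qfi twz qvrzq jlu qnqoa dvtj mkg omstv mlb kizql
Hunk 2: at line 4 remove [jlu] add [ecb] -> 11 lines: qstck qfi twz qvrzq ecb qnqoa dvtj mkg omstv mlb kizql
Hunk 3: at line 3 remove [qvrzq,ecb] add [vbnqb,kmzs,klnnt] -> 12 lines: qstck qfi twz vbnqb kmzs klnnt qnqoa dvtj mkg omstv mlb kizql
Hunk 4: at line 1 remove [twz,vbnqb,kmzs] add [gyvcy,msa] -> 11 lines: qstck qfi gyvcy msa klnnt qnqoa dvtj mkg omstv mlb kizql
Hunk 5: at line 2 remove [gyvcy,msa,klnnt] add [umodo,plb] -> 10 lines: qstck qfi umodo plb qnqoa dvtj mkg omstv mlb kizql
Hunk 6: at line 5 remove [dvtj] add [fzjkh] -> 10 lines: qstck qfi umodo plb qnqoa fzjkh mkg omstv mlb kizql
Hunk 7: at line 2 remove [plb] add [aaq,vrr] -> 11 lines: qstck qfi umodo aaq vrr qnqoa fzjkh mkg omstv mlb kizql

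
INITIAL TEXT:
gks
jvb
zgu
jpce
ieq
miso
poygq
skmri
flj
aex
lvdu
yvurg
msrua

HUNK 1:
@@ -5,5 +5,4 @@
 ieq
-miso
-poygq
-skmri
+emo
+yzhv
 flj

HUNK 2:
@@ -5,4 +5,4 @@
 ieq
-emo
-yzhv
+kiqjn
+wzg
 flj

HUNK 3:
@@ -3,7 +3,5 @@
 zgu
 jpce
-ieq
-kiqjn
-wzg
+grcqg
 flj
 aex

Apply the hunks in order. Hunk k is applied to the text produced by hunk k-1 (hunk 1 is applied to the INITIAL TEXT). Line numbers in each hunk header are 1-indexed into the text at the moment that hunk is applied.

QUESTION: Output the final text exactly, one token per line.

Hunk 1: at line 5 remove [miso,poygq,skmri] add [emo,yzhv] -> 12 lines: gks jvb zgu jpce ieq emo yzhv flj aex lvdu yvurg msrua
Hunk 2: at line 5 remove [emo,yzhv] add [kiqjn,wzg] -> 12 lines: gks jvb zgu jpce ieq kiqjn wzg flj aex lvdu yvurg msrua
Hunk 3: at line 3 remove [ieq,kiqjn,wzg] add [grcqg] -> 10 lines: gks jvb zgu jpce grcqg flj aex lvdu yvurg msrua

Answer: gks
jvb
zgu
jpce
grcqg
flj
aex
lvdu
yvurg
msrua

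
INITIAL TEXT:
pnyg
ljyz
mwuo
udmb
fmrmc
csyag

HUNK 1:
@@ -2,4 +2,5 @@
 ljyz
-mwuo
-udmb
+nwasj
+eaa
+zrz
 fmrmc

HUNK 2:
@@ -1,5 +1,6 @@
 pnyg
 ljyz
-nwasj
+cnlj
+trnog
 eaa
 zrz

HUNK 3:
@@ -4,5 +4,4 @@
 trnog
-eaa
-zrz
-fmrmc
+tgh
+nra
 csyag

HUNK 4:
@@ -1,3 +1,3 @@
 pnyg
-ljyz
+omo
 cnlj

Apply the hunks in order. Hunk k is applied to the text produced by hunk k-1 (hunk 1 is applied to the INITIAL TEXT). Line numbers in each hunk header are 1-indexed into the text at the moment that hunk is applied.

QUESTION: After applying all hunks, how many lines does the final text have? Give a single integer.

Answer: 7

Derivation:
Hunk 1: at line 2 remove [mwuo,udmb] add [nwasj,eaa,zrz] -> 7 lines: pnyg ljyz nwasj eaa zrz fmrmc csyag
Hunk 2: at line 1 remove [nwasj] add [cnlj,trnog] -> 8 lines: pnyg ljyz cnlj trnog eaa zrz fmrmc csyag
Hunk 3: at line 4 remove [eaa,zrz,fmrmc] add [tgh,nra] -> 7 lines: pnyg ljyz cnlj trnog tgh nra csyag
Hunk 4: at line 1 remove [ljyz] add [omo] -> 7 lines: pnyg omo cnlj trnog tgh nra csyag
Final line count: 7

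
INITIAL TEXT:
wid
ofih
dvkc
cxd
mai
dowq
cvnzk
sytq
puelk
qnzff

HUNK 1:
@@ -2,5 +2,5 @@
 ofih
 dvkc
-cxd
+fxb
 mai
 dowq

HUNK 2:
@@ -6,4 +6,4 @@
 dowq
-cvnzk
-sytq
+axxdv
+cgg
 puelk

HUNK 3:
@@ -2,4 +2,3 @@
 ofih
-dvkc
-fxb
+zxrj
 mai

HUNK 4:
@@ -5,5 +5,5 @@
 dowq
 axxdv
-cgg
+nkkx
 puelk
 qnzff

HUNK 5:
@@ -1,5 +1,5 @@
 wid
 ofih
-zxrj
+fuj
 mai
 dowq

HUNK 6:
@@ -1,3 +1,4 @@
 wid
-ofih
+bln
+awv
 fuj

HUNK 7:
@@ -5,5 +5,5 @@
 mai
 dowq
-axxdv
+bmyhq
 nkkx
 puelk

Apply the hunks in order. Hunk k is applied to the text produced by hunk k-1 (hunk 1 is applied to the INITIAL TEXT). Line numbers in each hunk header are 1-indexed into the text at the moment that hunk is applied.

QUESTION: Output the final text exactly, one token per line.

Answer: wid
bln
awv
fuj
mai
dowq
bmyhq
nkkx
puelk
qnzff

Derivation:
Hunk 1: at line 2 remove [cxd] add [fxb] -> 10 lines: wid ofih dvkc fxb mai dowq cvnzk sytq puelk qnzff
Hunk 2: at line 6 remove [cvnzk,sytq] add [axxdv,cgg] -> 10 lines: wid ofih dvkc fxb mai dowq axxdv cgg puelk qnzff
Hunk 3: at line 2 remove [dvkc,fxb] add [zxrj] -> 9 lines: wid ofih zxrj mai dowq axxdv cgg puelk qnzff
Hunk 4: at line 5 remove [cgg] add [nkkx] -> 9 lines: wid ofih zxrj mai dowq axxdv nkkx puelk qnzff
Hunk 5: at line 1 remove [zxrj] add [fuj] -> 9 lines: wid ofih fuj mai dowq axxdv nkkx puelk qnzff
Hunk 6: at line 1 remove [ofih] add [bln,awv] -> 10 lines: wid bln awv fuj mai dowq axxdv nkkx puelk qnzff
Hunk 7: at line 5 remove [axxdv] add [bmyhq] -> 10 lines: wid bln awv fuj mai dowq bmyhq nkkx puelk qnzff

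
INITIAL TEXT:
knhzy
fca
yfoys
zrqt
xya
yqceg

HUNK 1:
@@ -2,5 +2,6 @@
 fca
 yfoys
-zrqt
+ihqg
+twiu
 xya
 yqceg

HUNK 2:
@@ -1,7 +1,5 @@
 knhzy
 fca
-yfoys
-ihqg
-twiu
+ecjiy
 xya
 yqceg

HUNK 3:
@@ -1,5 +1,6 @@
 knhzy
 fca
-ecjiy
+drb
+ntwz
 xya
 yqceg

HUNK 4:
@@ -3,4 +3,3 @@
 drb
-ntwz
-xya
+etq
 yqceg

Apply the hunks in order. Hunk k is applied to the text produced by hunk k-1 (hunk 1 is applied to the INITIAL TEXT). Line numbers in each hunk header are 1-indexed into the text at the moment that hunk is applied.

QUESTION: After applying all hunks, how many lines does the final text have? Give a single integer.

Answer: 5

Derivation:
Hunk 1: at line 2 remove [zrqt] add [ihqg,twiu] -> 7 lines: knhzy fca yfoys ihqg twiu xya yqceg
Hunk 2: at line 1 remove [yfoys,ihqg,twiu] add [ecjiy] -> 5 lines: knhzy fca ecjiy xya yqceg
Hunk 3: at line 1 remove [ecjiy] add [drb,ntwz] -> 6 lines: knhzy fca drb ntwz xya yqceg
Hunk 4: at line 3 remove [ntwz,xya] add [etq] -> 5 lines: knhzy fca drb etq yqceg
Final line count: 5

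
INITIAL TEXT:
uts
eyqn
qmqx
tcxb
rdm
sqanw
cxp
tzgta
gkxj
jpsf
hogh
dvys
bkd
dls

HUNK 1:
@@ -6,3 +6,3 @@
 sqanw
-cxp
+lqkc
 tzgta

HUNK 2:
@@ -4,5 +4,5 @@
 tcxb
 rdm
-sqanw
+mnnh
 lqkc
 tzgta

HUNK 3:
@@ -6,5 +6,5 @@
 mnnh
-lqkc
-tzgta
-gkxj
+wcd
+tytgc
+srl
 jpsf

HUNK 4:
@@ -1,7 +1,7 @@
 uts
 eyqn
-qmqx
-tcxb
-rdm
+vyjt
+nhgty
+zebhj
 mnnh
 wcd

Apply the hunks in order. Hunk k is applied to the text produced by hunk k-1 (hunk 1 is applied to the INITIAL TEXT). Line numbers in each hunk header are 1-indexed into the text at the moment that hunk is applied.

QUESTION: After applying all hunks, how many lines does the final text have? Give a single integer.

Hunk 1: at line 6 remove [cxp] add [lqkc] -> 14 lines: uts eyqn qmqx tcxb rdm sqanw lqkc tzgta gkxj jpsf hogh dvys bkd dls
Hunk 2: at line 4 remove [sqanw] add [mnnh] -> 14 lines: uts eyqn qmqx tcxb rdm mnnh lqkc tzgta gkxj jpsf hogh dvys bkd dls
Hunk 3: at line 6 remove [lqkc,tzgta,gkxj] add [wcd,tytgc,srl] -> 14 lines: uts eyqn qmqx tcxb rdm mnnh wcd tytgc srl jpsf hogh dvys bkd dls
Hunk 4: at line 1 remove [qmqx,tcxb,rdm] add [vyjt,nhgty,zebhj] -> 14 lines: uts eyqn vyjt nhgty zebhj mnnh wcd tytgc srl jpsf hogh dvys bkd dls
Final line count: 14

Answer: 14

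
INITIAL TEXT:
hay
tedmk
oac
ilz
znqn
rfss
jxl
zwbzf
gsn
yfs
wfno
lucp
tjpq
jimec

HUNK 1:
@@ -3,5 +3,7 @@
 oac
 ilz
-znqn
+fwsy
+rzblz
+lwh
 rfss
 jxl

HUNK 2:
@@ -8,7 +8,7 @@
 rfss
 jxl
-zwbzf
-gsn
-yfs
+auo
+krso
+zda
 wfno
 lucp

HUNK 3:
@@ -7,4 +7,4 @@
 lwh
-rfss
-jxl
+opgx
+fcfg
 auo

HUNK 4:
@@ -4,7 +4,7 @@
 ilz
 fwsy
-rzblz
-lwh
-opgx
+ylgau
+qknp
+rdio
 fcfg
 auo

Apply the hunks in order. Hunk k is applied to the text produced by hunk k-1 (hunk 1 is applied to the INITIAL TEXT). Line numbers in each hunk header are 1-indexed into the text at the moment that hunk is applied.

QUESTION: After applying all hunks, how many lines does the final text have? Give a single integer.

Hunk 1: at line 3 remove [znqn] add [fwsy,rzblz,lwh] -> 16 lines: hay tedmk oac ilz fwsy rzblz lwh rfss jxl zwbzf gsn yfs wfno lucp tjpq jimec
Hunk 2: at line 8 remove [zwbzf,gsn,yfs] add [auo,krso,zda] -> 16 lines: hay tedmk oac ilz fwsy rzblz lwh rfss jxl auo krso zda wfno lucp tjpq jimec
Hunk 3: at line 7 remove [rfss,jxl] add [opgx,fcfg] -> 16 lines: hay tedmk oac ilz fwsy rzblz lwh opgx fcfg auo krso zda wfno lucp tjpq jimec
Hunk 4: at line 4 remove [rzblz,lwh,opgx] add [ylgau,qknp,rdio] -> 16 lines: hay tedmk oac ilz fwsy ylgau qknp rdio fcfg auo krso zda wfno lucp tjpq jimec
Final line count: 16

Answer: 16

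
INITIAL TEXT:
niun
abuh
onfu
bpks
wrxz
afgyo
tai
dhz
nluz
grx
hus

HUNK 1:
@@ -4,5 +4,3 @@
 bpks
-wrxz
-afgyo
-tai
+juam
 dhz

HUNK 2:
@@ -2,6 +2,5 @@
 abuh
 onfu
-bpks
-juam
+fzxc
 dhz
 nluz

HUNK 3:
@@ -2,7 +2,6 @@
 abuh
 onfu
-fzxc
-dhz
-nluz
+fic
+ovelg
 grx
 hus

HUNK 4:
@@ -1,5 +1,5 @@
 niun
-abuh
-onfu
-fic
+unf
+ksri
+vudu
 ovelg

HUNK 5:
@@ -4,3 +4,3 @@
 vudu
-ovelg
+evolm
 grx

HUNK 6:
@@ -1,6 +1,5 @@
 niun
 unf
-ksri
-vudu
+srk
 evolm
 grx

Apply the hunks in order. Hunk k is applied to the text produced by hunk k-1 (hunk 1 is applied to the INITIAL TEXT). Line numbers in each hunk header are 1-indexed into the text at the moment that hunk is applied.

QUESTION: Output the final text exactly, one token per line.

Answer: niun
unf
srk
evolm
grx
hus

Derivation:
Hunk 1: at line 4 remove [wrxz,afgyo,tai] add [juam] -> 9 lines: niun abuh onfu bpks juam dhz nluz grx hus
Hunk 2: at line 2 remove [bpks,juam] add [fzxc] -> 8 lines: niun abuh onfu fzxc dhz nluz grx hus
Hunk 3: at line 2 remove [fzxc,dhz,nluz] add [fic,ovelg] -> 7 lines: niun abuh onfu fic ovelg grx hus
Hunk 4: at line 1 remove [abuh,onfu,fic] add [unf,ksri,vudu] -> 7 lines: niun unf ksri vudu ovelg grx hus
Hunk 5: at line 4 remove [ovelg] add [evolm] -> 7 lines: niun unf ksri vudu evolm grx hus
Hunk 6: at line 1 remove [ksri,vudu] add [srk] -> 6 lines: niun unf srk evolm grx hus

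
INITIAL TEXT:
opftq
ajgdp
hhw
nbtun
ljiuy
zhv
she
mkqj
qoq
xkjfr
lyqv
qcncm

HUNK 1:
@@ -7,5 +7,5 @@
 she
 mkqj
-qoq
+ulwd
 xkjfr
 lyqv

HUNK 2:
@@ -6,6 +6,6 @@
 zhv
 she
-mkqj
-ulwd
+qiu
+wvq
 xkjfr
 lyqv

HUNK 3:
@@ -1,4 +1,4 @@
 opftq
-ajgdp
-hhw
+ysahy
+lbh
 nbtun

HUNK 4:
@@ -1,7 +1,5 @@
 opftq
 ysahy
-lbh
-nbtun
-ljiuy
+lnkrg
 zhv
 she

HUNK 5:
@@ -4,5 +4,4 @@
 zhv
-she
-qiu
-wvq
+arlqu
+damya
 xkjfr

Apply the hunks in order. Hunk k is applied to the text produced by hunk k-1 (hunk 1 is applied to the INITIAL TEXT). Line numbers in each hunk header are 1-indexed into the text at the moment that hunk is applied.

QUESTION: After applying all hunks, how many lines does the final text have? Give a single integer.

Hunk 1: at line 7 remove [qoq] add [ulwd] -> 12 lines: opftq ajgdp hhw nbtun ljiuy zhv she mkqj ulwd xkjfr lyqv qcncm
Hunk 2: at line 6 remove [mkqj,ulwd] add [qiu,wvq] -> 12 lines: opftq ajgdp hhw nbtun ljiuy zhv she qiu wvq xkjfr lyqv qcncm
Hunk 3: at line 1 remove [ajgdp,hhw] add [ysahy,lbh] -> 12 lines: opftq ysahy lbh nbtun ljiuy zhv she qiu wvq xkjfr lyqv qcncm
Hunk 4: at line 1 remove [lbh,nbtun,ljiuy] add [lnkrg] -> 10 lines: opftq ysahy lnkrg zhv she qiu wvq xkjfr lyqv qcncm
Hunk 5: at line 4 remove [she,qiu,wvq] add [arlqu,damya] -> 9 lines: opftq ysahy lnkrg zhv arlqu damya xkjfr lyqv qcncm
Final line count: 9

Answer: 9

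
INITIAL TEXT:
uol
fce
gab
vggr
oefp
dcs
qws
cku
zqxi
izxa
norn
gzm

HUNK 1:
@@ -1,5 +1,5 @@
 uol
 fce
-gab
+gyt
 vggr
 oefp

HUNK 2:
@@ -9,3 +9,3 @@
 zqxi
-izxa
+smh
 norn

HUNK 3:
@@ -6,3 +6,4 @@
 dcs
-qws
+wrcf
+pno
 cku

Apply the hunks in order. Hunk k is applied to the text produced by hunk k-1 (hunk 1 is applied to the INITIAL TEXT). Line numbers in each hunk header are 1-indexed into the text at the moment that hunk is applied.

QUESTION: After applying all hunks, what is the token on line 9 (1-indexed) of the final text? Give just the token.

Answer: cku

Derivation:
Hunk 1: at line 1 remove [gab] add [gyt] -> 12 lines: uol fce gyt vggr oefp dcs qws cku zqxi izxa norn gzm
Hunk 2: at line 9 remove [izxa] add [smh] -> 12 lines: uol fce gyt vggr oefp dcs qws cku zqxi smh norn gzm
Hunk 3: at line 6 remove [qws] add [wrcf,pno] -> 13 lines: uol fce gyt vggr oefp dcs wrcf pno cku zqxi smh norn gzm
Final line 9: cku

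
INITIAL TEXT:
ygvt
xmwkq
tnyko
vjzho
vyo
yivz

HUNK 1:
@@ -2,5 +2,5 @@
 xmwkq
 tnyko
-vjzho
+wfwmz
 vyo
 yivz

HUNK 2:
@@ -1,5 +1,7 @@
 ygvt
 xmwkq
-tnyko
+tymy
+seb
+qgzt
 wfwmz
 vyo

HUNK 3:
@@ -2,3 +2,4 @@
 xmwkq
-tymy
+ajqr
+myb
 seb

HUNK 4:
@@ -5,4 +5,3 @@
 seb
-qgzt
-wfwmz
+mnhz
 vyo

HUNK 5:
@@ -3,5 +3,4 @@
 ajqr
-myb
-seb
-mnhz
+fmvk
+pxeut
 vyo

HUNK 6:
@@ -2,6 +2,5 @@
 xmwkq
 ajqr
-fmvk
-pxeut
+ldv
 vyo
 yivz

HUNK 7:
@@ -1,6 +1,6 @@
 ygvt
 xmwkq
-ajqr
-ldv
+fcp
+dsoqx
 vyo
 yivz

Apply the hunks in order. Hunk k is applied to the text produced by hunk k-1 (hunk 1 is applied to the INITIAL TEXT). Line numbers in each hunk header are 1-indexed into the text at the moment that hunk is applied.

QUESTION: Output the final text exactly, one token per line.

Answer: ygvt
xmwkq
fcp
dsoqx
vyo
yivz

Derivation:
Hunk 1: at line 2 remove [vjzho] add [wfwmz] -> 6 lines: ygvt xmwkq tnyko wfwmz vyo yivz
Hunk 2: at line 1 remove [tnyko] add [tymy,seb,qgzt] -> 8 lines: ygvt xmwkq tymy seb qgzt wfwmz vyo yivz
Hunk 3: at line 2 remove [tymy] add [ajqr,myb] -> 9 lines: ygvt xmwkq ajqr myb seb qgzt wfwmz vyo yivz
Hunk 4: at line 5 remove [qgzt,wfwmz] add [mnhz] -> 8 lines: ygvt xmwkq ajqr myb seb mnhz vyo yivz
Hunk 5: at line 3 remove [myb,seb,mnhz] add [fmvk,pxeut] -> 7 lines: ygvt xmwkq ajqr fmvk pxeut vyo yivz
Hunk 6: at line 2 remove [fmvk,pxeut] add [ldv] -> 6 lines: ygvt xmwkq ajqr ldv vyo yivz
Hunk 7: at line 1 remove [ajqr,ldv] add [fcp,dsoqx] -> 6 lines: ygvt xmwkq fcp dsoqx vyo yivz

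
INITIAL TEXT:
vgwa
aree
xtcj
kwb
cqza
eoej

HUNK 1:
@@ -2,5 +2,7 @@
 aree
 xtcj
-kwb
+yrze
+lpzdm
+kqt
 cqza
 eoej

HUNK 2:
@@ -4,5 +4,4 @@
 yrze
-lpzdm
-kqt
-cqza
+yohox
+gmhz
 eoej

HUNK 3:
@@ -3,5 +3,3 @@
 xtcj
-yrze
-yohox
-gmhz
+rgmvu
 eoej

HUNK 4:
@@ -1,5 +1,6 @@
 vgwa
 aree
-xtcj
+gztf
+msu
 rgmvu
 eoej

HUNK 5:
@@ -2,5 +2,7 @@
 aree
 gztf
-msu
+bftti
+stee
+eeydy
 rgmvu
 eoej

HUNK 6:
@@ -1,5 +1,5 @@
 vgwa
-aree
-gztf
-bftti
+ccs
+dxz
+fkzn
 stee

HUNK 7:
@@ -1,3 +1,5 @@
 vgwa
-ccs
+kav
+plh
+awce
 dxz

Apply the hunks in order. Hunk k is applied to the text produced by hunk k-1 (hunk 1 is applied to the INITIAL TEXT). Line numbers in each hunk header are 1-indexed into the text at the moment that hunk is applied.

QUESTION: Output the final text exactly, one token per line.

Hunk 1: at line 2 remove [kwb] add [yrze,lpzdm,kqt] -> 8 lines: vgwa aree xtcj yrze lpzdm kqt cqza eoej
Hunk 2: at line 4 remove [lpzdm,kqt,cqza] add [yohox,gmhz] -> 7 lines: vgwa aree xtcj yrze yohox gmhz eoej
Hunk 3: at line 3 remove [yrze,yohox,gmhz] add [rgmvu] -> 5 lines: vgwa aree xtcj rgmvu eoej
Hunk 4: at line 1 remove [xtcj] add [gztf,msu] -> 6 lines: vgwa aree gztf msu rgmvu eoej
Hunk 5: at line 2 remove [msu] add [bftti,stee,eeydy] -> 8 lines: vgwa aree gztf bftti stee eeydy rgmvu eoej
Hunk 6: at line 1 remove [aree,gztf,bftti] add [ccs,dxz,fkzn] -> 8 lines: vgwa ccs dxz fkzn stee eeydy rgmvu eoej
Hunk 7: at line 1 remove [ccs] add [kav,plh,awce] -> 10 lines: vgwa kav plh awce dxz fkzn stee eeydy rgmvu eoej

Answer: vgwa
kav
plh
awce
dxz
fkzn
stee
eeydy
rgmvu
eoej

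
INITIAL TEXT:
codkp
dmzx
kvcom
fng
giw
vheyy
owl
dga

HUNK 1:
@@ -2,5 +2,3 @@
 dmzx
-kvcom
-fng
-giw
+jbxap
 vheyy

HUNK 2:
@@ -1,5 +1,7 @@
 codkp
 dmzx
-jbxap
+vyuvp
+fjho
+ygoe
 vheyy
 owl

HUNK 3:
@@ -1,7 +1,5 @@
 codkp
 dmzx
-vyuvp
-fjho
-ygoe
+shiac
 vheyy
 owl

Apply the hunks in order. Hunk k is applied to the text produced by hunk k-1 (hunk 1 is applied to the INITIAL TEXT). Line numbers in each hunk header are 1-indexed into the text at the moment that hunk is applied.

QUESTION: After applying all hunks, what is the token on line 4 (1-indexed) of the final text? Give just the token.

Answer: vheyy

Derivation:
Hunk 1: at line 2 remove [kvcom,fng,giw] add [jbxap] -> 6 lines: codkp dmzx jbxap vheyy owl dga
Hunk 2: at line 1 remove [jbxap] add [vyuvp,fjho,ygoe] -> 8 lines: codkp dmzx vyuvp fjho ygoe vheyy owl dga
Hunk 3: at line 1 remove [vyuvp,fjho,ygoe] add [shiac] -> 6 lines: codkp dmzx shiac vheyy owl dga
Final line 4: vheyy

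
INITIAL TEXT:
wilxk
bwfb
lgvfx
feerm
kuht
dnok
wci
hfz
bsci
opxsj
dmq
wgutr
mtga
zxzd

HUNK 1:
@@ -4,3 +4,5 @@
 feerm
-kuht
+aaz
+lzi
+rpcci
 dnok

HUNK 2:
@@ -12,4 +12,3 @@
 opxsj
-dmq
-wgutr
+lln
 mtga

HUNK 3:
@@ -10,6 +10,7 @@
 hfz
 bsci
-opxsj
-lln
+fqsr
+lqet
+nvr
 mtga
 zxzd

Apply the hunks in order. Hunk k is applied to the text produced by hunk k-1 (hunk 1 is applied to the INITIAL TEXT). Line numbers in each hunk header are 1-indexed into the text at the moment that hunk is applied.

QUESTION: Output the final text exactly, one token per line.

Hunk 1: at line 4 remove [kuht] add [aaz,lzi,rpcci] -> 16 lines: wilxk bwfb lgvfx feerm aaz lzi rpcci dnok wci hfz bsci opxsj dmq wgutr mtga zxzd
Hunk 2: at line 12 remove [dmq,wgutr] add [lln] -> 15 lines: wilxk bwfb lgvfx feerm aaz lzi rpcci dnok wci hfz bsci opxsj lln mtga zxzd
Hunk 3: at line 10 remove [opxsj,lln] add [fqsr,lqet,nvr] -> 16 lines: wilxk bwfb lgvfx feerm aaz lzi rpcci dnok wci hfz bsci fqsr lqet nvr mtga zxzd

Answer: wilxk
bwfb
lgvfx
feerm
aaz
lzi
rpcci
dnok
wci
hfz
bsci
fqsr
lqet
nvr
mtga
zxzd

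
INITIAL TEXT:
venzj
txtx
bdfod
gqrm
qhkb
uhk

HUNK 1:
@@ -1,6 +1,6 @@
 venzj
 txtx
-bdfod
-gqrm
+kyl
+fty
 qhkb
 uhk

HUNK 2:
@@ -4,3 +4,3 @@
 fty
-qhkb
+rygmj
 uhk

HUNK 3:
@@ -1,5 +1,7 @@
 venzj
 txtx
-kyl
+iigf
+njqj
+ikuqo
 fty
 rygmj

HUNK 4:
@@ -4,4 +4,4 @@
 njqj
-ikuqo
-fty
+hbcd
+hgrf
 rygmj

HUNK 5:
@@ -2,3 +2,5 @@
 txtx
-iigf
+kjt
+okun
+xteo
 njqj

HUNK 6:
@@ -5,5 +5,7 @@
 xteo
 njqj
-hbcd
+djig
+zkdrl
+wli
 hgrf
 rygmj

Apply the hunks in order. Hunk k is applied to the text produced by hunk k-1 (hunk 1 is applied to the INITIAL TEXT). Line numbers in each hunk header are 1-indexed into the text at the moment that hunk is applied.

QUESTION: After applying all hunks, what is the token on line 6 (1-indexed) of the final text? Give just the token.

Hunk 1: at line 1 remove [bdfod,gqrm] add [kyl,fty] -> 6 lines: venzj txtx kyl fty qhkb uhk
Hunk 2: at line 4 remove [qhkb] add [rygmj] -> 6 lines: venzj txtx kyl fty rygmj uhk
Hunk 3: at line 1 remove [kyl] add [iigf,njqj,ikuqo] -> 8 lines: venzj txtx iigf njqj ikuqo fty rygmj uhk
Hunk 4: at line 4 remove [ikuqo,fty] add [hbcd,hgrf] -> 8 lines: venzj txtx iigf njqj hbcd hgrf rygmj uhk
Hunk 5: at line 2 remove [iigf] add [kjt,okun,xteo] -> 10 lines: venzj txtx kjt okun xteo njqj hbcd hgrf rygmj uhk
Hunk 6: at line 5 remove [hbcd] add [djig,zkdrl,wli] -> 12 lines: venzj txtx kjt okun xteo njqj djig zkdrl wli hgrf rygmj uhk
Final line 6: njqj

Answer: njqj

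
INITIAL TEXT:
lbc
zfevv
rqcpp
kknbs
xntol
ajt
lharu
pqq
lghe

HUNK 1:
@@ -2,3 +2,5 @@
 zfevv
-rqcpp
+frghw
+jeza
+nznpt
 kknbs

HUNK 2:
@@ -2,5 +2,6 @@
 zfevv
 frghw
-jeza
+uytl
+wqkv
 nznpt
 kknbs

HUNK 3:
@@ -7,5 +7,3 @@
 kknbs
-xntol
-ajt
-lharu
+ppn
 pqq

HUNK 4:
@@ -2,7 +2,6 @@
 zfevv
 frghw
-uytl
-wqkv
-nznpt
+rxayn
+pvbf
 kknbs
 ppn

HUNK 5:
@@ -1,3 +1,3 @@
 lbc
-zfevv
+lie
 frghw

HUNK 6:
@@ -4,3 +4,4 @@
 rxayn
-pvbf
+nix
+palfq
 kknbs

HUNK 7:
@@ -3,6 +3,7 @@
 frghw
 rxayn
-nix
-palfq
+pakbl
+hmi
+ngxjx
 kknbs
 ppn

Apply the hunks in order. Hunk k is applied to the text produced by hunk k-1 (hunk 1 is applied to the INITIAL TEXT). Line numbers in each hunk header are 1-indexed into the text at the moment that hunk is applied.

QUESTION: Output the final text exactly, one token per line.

Hunk 1: at line 2 remove [rqcpp] add [frghw,jeza,nznpt] -> 11 lines: lbc zfevv frghw jeza nznpt kknbs xntol ajt lharu pqq lghe
Hunk 2: at line 2 remove [jeza] add [uytl,wqkv] -> 12 lines: lbc zfevv frghw uytl wqkv nznpt kknbs xntol ajt lharu pqq lghe
Hunk 3: at line 7 remove [xntol,ajt,lharu] add [ppn] -> 10 lines: lbc zfevv frghw uytl wqkv nznpt kknbs ppn pqq lghe
Hunk 4: at line 2 remove [uytl,wqkv,nznpt] add [rxayn,pvbf] -> 9 lines: lbc zfevv frghw rxayn pvbf kknbs ppn pqq lghe
Hunk 5: at line 1 remove [zfevv] add [lie] -> 9 lines: lbc lie frghw rxayn pvbf kknbs ppn pqq lghe
Hunk 6: at line 4 remove [pvbf] add [nix,palfq] -> 10 lines: lbc lie frghw rxayn nix palfq kknbs ppn pqq lghe
Hunk 7: at line 3 remove [nix,palfq] add [pakbl,hmi,ngxjx] -> 11 lines: lbc lie frghw rxayn pakbl hmi ngxjx kknbs ppn pqq lghe

Answer: lbc
lie
frghw
rxayn
pakbl
hmi
ngxjx
kknbs
ppn
pqq
lghe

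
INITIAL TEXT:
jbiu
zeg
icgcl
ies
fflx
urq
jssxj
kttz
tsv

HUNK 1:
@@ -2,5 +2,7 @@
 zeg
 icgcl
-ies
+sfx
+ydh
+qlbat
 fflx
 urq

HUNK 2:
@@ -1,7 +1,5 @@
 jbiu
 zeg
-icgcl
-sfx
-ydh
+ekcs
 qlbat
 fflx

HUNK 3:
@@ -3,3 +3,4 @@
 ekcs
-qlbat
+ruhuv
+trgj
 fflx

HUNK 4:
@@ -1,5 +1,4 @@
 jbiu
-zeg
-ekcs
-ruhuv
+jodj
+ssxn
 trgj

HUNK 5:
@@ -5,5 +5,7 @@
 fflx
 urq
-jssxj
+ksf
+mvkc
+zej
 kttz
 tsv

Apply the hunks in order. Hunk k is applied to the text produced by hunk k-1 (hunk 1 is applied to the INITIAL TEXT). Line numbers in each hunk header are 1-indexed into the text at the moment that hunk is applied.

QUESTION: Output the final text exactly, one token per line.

Hunk 1: at line 2 remove [ies] add [sfx,ydh,qlbat] -> 11 lines: jbiu zeg icgcl sfx ydh qlbat fflx urq jssxj kttz tsv
Hunk 2: at line 1 remove [icgcl,sfx,ydh] add [ekcs] -> 9 lines: jbiu zeg ekcs qlbat fflx urq jssxj kttz tsv
Hunk 3: at line 3 remove [qlbat] add [ruhuv,trgj] -> 10 lines: jbiu zeg ekcs ruhuv trgj fflx urq jssxj kttz tsv
Hunk 4: at line 1 remove [zeg,ekcs,ruhuv] add [jodj,ssxn] -> 9 lines: jbiu jodj ssxn trgj fflx urq jssxj kttz tsv
Hunk 5: at line 5 remove [jssxj] add [ksf,mvkc,zej] -> 11 lines: jbiu jodj ssxn trgj fflx urq ksf mvkc zej kttz tsv

Answer: jbiu
jodj
ssxn
trgj
fflx
urq
ksf
mvkc
zej
kttz
tsv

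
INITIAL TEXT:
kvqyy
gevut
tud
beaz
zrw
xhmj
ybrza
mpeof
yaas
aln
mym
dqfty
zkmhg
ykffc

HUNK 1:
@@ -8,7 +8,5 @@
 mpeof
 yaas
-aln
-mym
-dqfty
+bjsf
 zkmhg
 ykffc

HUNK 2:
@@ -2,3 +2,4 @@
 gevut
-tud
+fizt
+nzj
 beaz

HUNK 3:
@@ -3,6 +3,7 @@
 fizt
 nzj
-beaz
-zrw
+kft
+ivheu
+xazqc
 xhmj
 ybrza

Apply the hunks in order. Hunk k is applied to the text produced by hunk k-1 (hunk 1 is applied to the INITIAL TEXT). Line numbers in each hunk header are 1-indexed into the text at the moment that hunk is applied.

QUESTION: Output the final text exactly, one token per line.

Hunk 1: at line 8 remove [aln,mym,dqfty] add [bjsf] -> 12 lines: kvqyy gevut tud beaz zrw xhmj ybrza mpeof yaas bjsf zkmhg ykffc
Hunk 2: at line 2 remove [tud] add [fizt,nzj] -> 13 lines: kvqyy gevut fizt nzj beaz zrw xhmj ybrza mpeof yaas bjsf zkmhg ykffc
Hunk 3: at line 3 remove [beaz,zrw] add [kft,ivheu,xazqc] -> 14 lines: kvqyy gevut fizt nzj kft ivheu xazqc xhmj ybrza mpeof yaas bjsf zkmhg ykffc

Answer: kvqyy
gevut
fizt
nzj
kft
ivheu
xazqc
xhmj
ybrza
mpeof
yaas
bjsf
zkmhg
ykffc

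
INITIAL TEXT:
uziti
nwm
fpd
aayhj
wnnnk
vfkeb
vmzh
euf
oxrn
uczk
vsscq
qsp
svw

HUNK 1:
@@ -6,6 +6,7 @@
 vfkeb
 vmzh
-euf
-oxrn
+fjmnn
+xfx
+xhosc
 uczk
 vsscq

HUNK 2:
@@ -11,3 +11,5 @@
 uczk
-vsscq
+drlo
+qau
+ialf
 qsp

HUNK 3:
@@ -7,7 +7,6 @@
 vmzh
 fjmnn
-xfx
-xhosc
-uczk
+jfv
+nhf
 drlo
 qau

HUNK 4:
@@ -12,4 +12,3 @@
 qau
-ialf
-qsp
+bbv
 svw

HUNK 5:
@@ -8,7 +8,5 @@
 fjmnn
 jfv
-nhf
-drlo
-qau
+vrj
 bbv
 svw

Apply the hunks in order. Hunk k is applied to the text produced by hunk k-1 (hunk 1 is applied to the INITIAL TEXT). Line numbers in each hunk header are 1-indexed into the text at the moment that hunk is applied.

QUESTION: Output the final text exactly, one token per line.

Answer: uziti
nwm
fpd
aayhj
wnnnk
vfkeb
vmzh
fjmnn
jfv
vrj
bbv
svw

Derivation:
Hunk 1: at line 6 remove [euf,oxrn] add [fjmnn,xfx,xhosc] -> 14 lines: uziti nwm fpd aayhj wnnnk vfkeb vmzh fjmnn xfx xhosc uczk vsscq qsp svw
Hunk 2: at line 11 remove [vsscq] add [drlo,qau,ialf] -> 16 lines: uziti nwm fpd aayhj wnnnk vfkeb vmzh fjmnn xfx xhosc uczk drlo qau ialf qsp svw
Hunk 3: at line 7 remove [xfx,xhosc,uczk] add [jfv,nhf] -> 15 lines: uziti nwm fpd aayhj wnnnk vfkeb vmzh fjmnn jfv nhf drlo qau ialf qsp svw
Hunk 4: at line 12 remove [ialf,qsp] add [bbv] -> 14 lines: uziti nwm fpd aayhj wnnnk vfkeb vmzh fjmnn jfv nhf drlo qau bbv svw
Hunk 5: at line 8 remove [nhf,drlo,qau] add [vrj] -> 12 lines: uziti nwm fpd aayhj wnnnk vfkeb vmzh fjmnn jfv vrj bbv svw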